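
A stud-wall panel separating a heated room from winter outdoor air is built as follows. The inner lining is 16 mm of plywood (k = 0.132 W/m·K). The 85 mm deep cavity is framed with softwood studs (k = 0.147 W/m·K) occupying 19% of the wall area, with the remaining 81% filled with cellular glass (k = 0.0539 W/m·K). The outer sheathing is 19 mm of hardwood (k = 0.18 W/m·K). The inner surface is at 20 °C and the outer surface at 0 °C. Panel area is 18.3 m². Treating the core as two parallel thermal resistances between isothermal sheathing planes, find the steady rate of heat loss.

Q ≈ 259 W

Sheathing layers in series; stud and cavity paths in parallel between them.
R_inner = 0.016/(0.132×18.3) = 0.006624 K/W
R_stud  = 0.085/(0.147×0.19×18.3) = 0.1663 K/W
R_cav   = 0.085/(0.0539×0.81×18.3) = 0.1064 K/W
1/R_core = 1/R_stud + 1/R_cav → R_core = 0.06488 K/W
R_outer = 0.019/(0.18×18.3) = 0.005768 K/W
R_total = 0.07727 K/W
Q = ΔT/R_total = 20/0.07727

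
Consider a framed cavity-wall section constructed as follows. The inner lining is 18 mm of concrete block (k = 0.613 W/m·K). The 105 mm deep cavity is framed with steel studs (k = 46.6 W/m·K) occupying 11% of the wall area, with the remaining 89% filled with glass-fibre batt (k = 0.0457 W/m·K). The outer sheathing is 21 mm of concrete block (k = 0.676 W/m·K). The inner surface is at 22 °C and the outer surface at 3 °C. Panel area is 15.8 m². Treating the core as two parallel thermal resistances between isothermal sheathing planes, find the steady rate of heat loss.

Q ≈ 3720 W

Sheathing layers in series; stud and cavity paths in parallel between them.
R_inner = 0.018/(0.613×15.8) = 0.001858 K/W
R_stud  = 0.105/(46.6×0.11×15.8) = 0.001296 K/W
R_cav   = 0.105/(0.0457×0.89×15.8) = 0.1634 K/W
1/R_core = 1/R_stud + 1/R_cav → R_core = 0.001286 K/W
R_outer = 0.021/(0.676×15.8) = 0.001966 K/W
R_total = 0.005111 K/W
Q = ΔT/R_total = 19/0.005111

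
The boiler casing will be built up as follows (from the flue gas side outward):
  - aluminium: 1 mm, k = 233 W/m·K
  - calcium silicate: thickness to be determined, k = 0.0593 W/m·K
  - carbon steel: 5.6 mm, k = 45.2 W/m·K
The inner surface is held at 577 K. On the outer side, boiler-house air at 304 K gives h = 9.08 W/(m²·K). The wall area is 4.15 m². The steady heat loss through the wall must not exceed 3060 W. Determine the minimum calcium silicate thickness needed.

L ≈ 15.4 mm

Treating each layer as a thermal resistance in series:
R_aluminium = L/(kA) = 0.001/(233×4.15) = 1.034×10^-6 K/W
R_carbon steel = L/(kA) = 0.0056/(45.2×4.15) = 2.985×10^-5 K/W
R_outer film = 1/(h_o·A) = 1/(9.08×4.15) = 0.02654 K/W
Sum of the known resistances R_other = 0.02657 K/W
Required total resistance R_tot = ΔT/Q_allow = 273/3060 = 0.08922 K/W
R_calcium silicate = R_tot − R_other = 0.06265 K/W
L = R·k·A = 0.06265×0.0593×4.15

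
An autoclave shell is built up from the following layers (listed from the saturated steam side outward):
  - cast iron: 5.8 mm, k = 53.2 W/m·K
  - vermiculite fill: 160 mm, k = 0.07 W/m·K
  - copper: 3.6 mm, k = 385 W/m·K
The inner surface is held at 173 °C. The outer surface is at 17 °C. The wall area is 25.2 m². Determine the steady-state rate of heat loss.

Q ≈ 1720 W

Thermal resistances in series:
R_cast iron = L/(kA) = 0.0058/(53.2×25.2) = 4.326×10^-6 K/W
R_vermiculite fill = L/(kA) = 0.16/(0.07×25.2) = 0.0907 K/W
R_copper = L/(kA) = 0.0036/(385×25.2) = 3.711×10^-7 K/W
R_total = 0.09071 K/W
Q = ΔT / R_total = 156 / 0.09071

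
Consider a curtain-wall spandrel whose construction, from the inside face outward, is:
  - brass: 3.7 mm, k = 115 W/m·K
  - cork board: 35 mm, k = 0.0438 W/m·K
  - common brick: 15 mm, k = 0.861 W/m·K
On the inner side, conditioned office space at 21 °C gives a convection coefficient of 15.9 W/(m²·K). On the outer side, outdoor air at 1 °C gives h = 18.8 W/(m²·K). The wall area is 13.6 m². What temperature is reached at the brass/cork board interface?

T ≈ 19.7 °C

Using the resistance-network approach (series):
R_inner film = 1/(h_i·A) = 1/(15.9×13.6) = 0.004624 K/W
R_brass = L/(kA) = 0.0037/(115×13.6) = 2.366×10^-6 K/W
R_cork board = L/(kA) = 0.035/(0.0438×13.6) = 0.05876 K/W
R_common brick = L/(kA) = 0.015/(0.861×13.6) = 0.001281 K/W
R_outer film = 1/(h_o·A) = 1/(18.8×13.6) = 0.003911 K/W
R_total = 0.06858 K/W;  Q = ΔT/R_total = 20/0.06858 = 291.6 W
T_interface = T_inner − Q·ΣR(inner→interface) = 21 − 292×0.004627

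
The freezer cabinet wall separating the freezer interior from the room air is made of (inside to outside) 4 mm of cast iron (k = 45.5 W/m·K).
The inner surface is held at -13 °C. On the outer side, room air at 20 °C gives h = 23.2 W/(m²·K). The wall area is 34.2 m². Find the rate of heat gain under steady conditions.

Q ≈ 26100 W

Model the wall as resistances in series:
R_cast iron = L/(kA) = 0.004/(45.5×34.2) = 2.571×10^-6 K/W
R_outer film = 1/(h_o·A) = 1/(23.2×34.2) = 0.00126 K/W
R_total = 0.001263 K/W
Q = ΔT / R_total = 33 / 0.001263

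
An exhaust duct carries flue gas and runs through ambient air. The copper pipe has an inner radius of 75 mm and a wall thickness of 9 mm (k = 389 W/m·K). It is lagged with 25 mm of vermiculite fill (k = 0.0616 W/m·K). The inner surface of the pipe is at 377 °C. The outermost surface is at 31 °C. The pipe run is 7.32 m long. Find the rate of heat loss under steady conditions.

Q ≈ 3760 W

Cylindrical conduction, so R = ln(r₂/r₁)/(2πkL) per layer, in series:
R_copper pipe wall = ln(84/75)/(2π×389×7.32) = 6.334×10^-6 K/W
R_vermiculite fill = ln(109/84)/(2π×0.0616×7.32) = 0.09196 K/W
R_total = 0.09196 K/W
Q = ΔT/R_total = 346/0.09196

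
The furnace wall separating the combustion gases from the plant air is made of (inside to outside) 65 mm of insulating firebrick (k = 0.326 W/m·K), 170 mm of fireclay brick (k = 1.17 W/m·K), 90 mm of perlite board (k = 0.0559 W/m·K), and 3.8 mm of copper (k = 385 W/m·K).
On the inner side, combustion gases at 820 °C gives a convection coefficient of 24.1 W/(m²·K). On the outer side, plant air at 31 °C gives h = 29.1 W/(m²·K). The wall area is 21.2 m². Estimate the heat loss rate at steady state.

Q ≈ 8240 W

Model the wall as resistances in series:
R_inner film = 1/(h_i·A) = 1/(24.1×21.2) = 0.001957 K/W
R_insulating firebrick = L/(kA) = 0.065/(0.326×21.2) = 0.009405 K/W
R_fireclay brick = L/(kA) = 0.17/(1.17×21.2) = 0.006854 K/W
R_perlite board = L/(kA) = 0.09/(0.0559×21.2) = 0.07594 K/W
R_copper = L/(kA) = 0.0038/(385×21.2) = 4.656×10^-7 K/W
R_outer film = 1/(h_o·A) = 1/(29.1×21.2) = 0.001621 K/W
R_total = 0.09578 K/W
Q = ΔT / R_total = 789 / 0.09578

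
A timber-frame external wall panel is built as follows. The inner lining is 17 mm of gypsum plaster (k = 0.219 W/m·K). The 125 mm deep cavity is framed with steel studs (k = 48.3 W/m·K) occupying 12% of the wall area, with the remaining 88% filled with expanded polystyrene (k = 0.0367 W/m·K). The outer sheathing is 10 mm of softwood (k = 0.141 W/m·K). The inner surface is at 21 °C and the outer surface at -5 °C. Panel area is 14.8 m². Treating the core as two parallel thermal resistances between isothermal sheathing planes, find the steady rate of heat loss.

Q ≈ 2260 W

Sheathing layers in series; stud and cavity paths in parallel between them.
R_inner = 0.017/(0.219×14.8) = 0.005245 K/W
R_stud  = 0.125/(48.3×0.12×14.8) = 0.001457 K/W
R_cav   = 0.125/(0.0367×0.88×14.8) = 0.2615 K/W
1/R_core = 1/R_stud + 1/R_cav → R_core = 0.001449 K/W
R_outer = 0.01/(0.141×14.8) = 0.004792 K/W
R_total = 0.01149 K/W
Q = ΔT/R_total = 26/0.01149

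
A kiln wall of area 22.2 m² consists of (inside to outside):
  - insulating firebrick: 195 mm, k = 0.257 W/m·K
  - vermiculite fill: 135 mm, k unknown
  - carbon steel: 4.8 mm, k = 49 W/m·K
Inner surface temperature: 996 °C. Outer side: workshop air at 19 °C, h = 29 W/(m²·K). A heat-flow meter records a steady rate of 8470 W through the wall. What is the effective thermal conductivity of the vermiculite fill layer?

k ≈ 0.0764 W/(m·K)

Thermal resistances in series:
R_insulating firebrick = L/(kA) = 0.195/(0.257×22.2) = 0.03418 K/W
R_carbon steel = L/(kA) = 0.0048/(49×22.2) = 4.413×10^-6 K/W
R_outer film = 1/(h_o·A) = 1/(29×22.2) = 0.001553 K/W
Sum of known resistances R_other = 0.03574 K/W
Total R = ΔT/Q = 977/8470 = 0.1153 K/W
R_vermiculite fill = R_total − R_other = 0.07961 K/W
k = L/(R·A) = 0.135/(0.07961×22.2)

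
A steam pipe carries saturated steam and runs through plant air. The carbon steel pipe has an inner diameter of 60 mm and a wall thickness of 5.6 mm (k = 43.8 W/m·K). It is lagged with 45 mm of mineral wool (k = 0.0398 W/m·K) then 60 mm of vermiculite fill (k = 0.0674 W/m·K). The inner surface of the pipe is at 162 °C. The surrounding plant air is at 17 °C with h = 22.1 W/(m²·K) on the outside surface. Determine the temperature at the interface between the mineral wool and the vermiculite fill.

T ≈ 59.7 °C

Treating each annulus and film as a series resistance:
R_carbon steel pipe wall = ln(35.6/30)/(2π×43.8×1) = 6.219×10^-4 K/W
R_mineral wool = ln(80.6/35.6)/(2π×0.0398×1) = 3.268 K/W
R_vermiculite fill = ln(140.6/80.6)/(2π×0.0674×1) = 1.314 K/W
R_outer film = 1/(h_o·2πr_oL) = 1/(22.1×2π×0.1406×1) = 0.05122 K/W
R_total = 4.633 K/W
Q = ΔT/R_total = 145/4.633
Q = 31.3 W/m
T_interface = T_inner − Q·ΣR(inner→interface) = 162 − 31.3×3.268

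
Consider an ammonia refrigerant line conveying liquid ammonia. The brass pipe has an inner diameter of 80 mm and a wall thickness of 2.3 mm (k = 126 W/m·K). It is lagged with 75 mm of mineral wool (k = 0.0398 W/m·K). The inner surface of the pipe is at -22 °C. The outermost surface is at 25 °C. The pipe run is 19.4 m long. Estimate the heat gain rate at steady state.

Q ≈ 224 W

Radial resistances (cylindrical: R_cond = ln(r_o/r_i)/(2πkL), R_conv = 1/(h·2πrL)):
R_brass pipe wall = ln(42.3/40)/(2π×126×19.4) = 3.64×10^-6 K/W
R_mineral wool = ln(117.3/42.3)/(2π×0.0398×19.4) = 0.2102 K/W
R_total = 0.2102 K/W
Q = ΔT/R_total = 47/0.2102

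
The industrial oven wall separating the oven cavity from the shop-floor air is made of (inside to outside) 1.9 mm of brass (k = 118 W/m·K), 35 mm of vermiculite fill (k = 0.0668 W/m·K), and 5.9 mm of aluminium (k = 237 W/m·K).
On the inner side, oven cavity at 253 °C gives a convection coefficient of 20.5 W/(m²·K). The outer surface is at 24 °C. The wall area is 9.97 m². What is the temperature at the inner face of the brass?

T ≈ 233 °C

Treating each layer as a thermal resistance in series:
R_inner film = 1/(h_i·A) = 1/(20.5×9.97) = 0.004893 K/W
R_brass = L/(kA) = 0.0019/(118×9.97) = 1.615×10^-6 K/W
R_vermiculite fill = L/(kA) = 0.035/(0.0668×9.97) = 0.05255 K/W
R_aluminium = L/(kA) = 0.0059/(237×9.97) = 2.497×10^-6 K/W
R_total = 0.05745 K/W;  Q = ΔT/R_total = 229/0.05745 = 3986 W
T_interface = T_inner − Q·ΣR(inner→interface) = 253 − 3990×0.004893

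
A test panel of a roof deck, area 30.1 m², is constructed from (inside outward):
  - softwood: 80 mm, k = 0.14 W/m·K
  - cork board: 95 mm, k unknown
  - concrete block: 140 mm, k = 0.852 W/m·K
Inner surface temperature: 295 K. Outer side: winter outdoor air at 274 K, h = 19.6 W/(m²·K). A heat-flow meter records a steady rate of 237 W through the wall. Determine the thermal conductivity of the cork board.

k ≈ 0.0505 W/(m·K)

Treating each layer as a thermal resistance in series:
R_softwood = L/(kA) = 0.08/(0.14×30.1) = 0.01898 K/W
R_concrete block = L/(kA) = 0.14/(0.852×30.1) = 0.005459 K/W
R_outer film = 1/(h_o·A) = 1/(19.6×30.1) = 0.001695 K/W
Sum of known resistances R_other = 0.02614 K/W
Total R = ΔT/Q = 21/237 = 0.08861 K/W
R_cork board = R_total − R_other = 0.06247 K/W
k = L/(R·A) = 0.095/(0.06247×30.1)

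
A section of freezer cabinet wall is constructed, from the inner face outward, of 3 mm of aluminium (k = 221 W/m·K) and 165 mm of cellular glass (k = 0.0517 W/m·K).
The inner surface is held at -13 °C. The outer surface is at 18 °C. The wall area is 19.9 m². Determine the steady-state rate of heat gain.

Q ≈ 193 W

Using the resistance-network approach (series):
R_aluminium = L/(kA) = 0.003/(221×19.9) = 6.821×10^-7 K/W
R_cellular glass = L/(kA) = 0.165/(0.0517×19.9) = 0.1604 K/W
R_total = 0.1604 K/W
Q = ΔT / R_total = 31 / 0.1604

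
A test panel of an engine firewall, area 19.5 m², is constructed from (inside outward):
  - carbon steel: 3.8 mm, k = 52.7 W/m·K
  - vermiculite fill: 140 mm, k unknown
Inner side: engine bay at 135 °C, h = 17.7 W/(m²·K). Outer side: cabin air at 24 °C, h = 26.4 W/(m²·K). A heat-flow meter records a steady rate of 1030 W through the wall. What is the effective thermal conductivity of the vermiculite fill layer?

k ≈ 0.0698 W/(m·K)

Model the wall as resistances in series:
R_inner film = 1/(h_i·A) = 1/(17.7×19.5) = 0.002897 K/W
R_carbon steel = L/(kA) = 0.0038/(52.7×19.5) = 3.698×10^-6 K/W
R_outer film = 1/(h_o·A) = 1/(26.4×19.5) = 0.001943 K/W
Sum of known resistances R_other = 0.004843 K/W
Total R = ΔT/Q = 111/1030 = 0.1078 K/W
R_vermiculite fill = R_total − R_other = 0.1029 K/W
k = L/(R·A) = 0.14/(0.1029×19.5)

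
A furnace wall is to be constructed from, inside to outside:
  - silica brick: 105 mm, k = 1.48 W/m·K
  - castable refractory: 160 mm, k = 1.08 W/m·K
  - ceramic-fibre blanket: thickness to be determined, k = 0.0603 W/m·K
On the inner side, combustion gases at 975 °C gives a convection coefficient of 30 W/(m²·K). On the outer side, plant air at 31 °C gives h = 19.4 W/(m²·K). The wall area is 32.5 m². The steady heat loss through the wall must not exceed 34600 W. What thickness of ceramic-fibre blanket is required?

Thermal resistances in series:
R_inner film = 1/(h_i·A) = 1/(30×32.5) = 0.001026 K/W
R_silica brick = L/(kA) = 0.105/(1.48×32.5) = 0.002183 K/W
R_castable refractory = L/(kA) = 0.16/(1.08×32.5) = 0.004558 K/W
R_outer film = 1/(h_o·A) = 1/(19.4×32.5) = 0.001586 K/W
Sum of the known resistances R_other = 0.009353 K/W
Required total resistance R_tot = ΔT/Q_allow = 944/34600 = 0.02728 K/W
R_ceramic-fibre blanket = R_tot − R_other = 0.01793 K/W
L = R·k·A = 0.01793×0.0603×32.5

L ≈ 35.1 mm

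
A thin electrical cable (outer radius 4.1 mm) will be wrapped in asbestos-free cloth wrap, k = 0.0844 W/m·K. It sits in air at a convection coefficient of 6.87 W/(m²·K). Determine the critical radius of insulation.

r_cr ≈ 12.3 mm

For a cylinder r_cr = k/h = 0.0844/6.87
r_cr = 12.3 mm; since the bare radius (4.1 mm) is below r_cr, adding a thin layer of insulation will *increase* heat loss.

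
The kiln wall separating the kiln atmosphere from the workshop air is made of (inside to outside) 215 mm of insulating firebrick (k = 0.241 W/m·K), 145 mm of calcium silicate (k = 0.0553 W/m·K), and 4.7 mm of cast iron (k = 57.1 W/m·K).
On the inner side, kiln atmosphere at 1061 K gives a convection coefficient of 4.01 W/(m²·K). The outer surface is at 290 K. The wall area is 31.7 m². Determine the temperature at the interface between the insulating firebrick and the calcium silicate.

Model the wall as resistances in series:
R_inner film = 1/(h_i·A) = 1/(4.01×31.7) = 0.007867 K/W
R_insulating firebrick = L/(kA) = 0.215/(0.241×31.7) = 0.02814 K/W
R_calcium silicate = L/(kA) = 0.145/(0.0553×31.7) = 0.08271 K/W
R_cast iron = L/(kA) = 0.0047/(57.1×31.7) = 2.597×10^-6 K/W
R_total = 0.1187 K/W;  Q = ΔT/R_total = 771/0.1187 = 6494 W
T_interface = T_inner − Q·ΣR(inner→interface) = 1061 − 6490×0.03601

T ≈ 827 K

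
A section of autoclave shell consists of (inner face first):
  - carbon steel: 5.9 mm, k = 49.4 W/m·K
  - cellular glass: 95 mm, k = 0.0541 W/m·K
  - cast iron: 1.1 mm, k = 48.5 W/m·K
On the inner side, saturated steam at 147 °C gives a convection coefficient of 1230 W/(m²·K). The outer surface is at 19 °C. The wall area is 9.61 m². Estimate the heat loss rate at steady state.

Q ≈ 700 W

Using the resistance-network approach (series):
R_inner film = 1/(h_i·A) = 1/(1230×9.61) = 8.46×10^-5 K/W
R_carbon steel = L/(kA) = 0.0059/(49.4×9.61) = 1.243×10^-5 K/W
R_cellular glass = L/(kA) = 0.095/(0.0541×9.61) = 0.1827 K/W
R_cast iron = L/(kA) = 0.0011/(48.5×9.61) = 2.36×10^-6 K/W
R_total = 0.1828 K/W
Q = ΔT / R_total = 128 / 0.1828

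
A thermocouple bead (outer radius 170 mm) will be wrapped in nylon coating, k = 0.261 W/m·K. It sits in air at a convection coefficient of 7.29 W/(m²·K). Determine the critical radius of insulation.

For a sphere r_cr = 2k/h = 2×0.261/7.29
r_cr = 71.6 mm; since the bare radius (170 mm) is above r_cr, any added insulation will reduce heat loss.

r_cr ≈ 71.6 mm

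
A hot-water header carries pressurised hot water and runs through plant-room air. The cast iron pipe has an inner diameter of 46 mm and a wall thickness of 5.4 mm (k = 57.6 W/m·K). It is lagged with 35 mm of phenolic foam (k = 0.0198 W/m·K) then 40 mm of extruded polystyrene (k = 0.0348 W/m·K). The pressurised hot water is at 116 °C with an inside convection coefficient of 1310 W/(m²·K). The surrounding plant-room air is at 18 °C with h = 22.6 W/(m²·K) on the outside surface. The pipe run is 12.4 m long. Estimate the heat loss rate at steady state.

Per-layer cylindrical resistances, series-summed:
R_inner film = 1/(h_i·2πr₁L) = 1/(1310×2π×0.023×12.4) = 4.26×10^-4 K/W
R_cast iron pipe wall = ln(28.4/23)/(2π×57.6×12.4) = 4.699×10^-5 K/W
R_phenolic foam = ln(63.4/28.4)/(2π×0.0198×12.4) = 0.5206 K/W
R_extruded polystyrene = ln(103.4/63.4)/(2π×0.0348×12.4) = 0.1804 K/W
R_outer film = 1/(h_o·2πr_oL) = 1/(22.6×2π×0.1034×12.4) = 0.005492 K/W
R_total = 0.707 K/W
Q = ΔT/R_total = 98/0.707

Q ≈ 139 W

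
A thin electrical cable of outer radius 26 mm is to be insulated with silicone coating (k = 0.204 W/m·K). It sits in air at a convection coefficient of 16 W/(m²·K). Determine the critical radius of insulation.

For a cylinder r_cr = k/h = 0.204/16
r_cr = 12.8 mm; since the bare radius (26 mm) is above r_cr, any added insulation will reduce heat loss.

r_cr ≈ 12.8 mm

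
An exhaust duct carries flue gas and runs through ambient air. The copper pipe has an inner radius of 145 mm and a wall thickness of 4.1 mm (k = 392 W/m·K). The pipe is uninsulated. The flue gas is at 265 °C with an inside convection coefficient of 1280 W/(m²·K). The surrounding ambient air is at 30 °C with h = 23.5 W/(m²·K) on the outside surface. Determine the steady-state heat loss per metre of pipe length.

q′ ≈ 5080 W/m

Radial resistances (cylindrical: R_cond = ln(r_o/r_i)/(2πkL), R_conv = 1/(h·2πrL)):
R_inner film = 1/(h_i·2πr₁L) = 1/(1280×2π×0.145×1) = 8.575×10^-4 K/W
R_copper pipe wall = ln(149.1/145)/(2π×392×1) = 1.132×10^-5 K/W
R_outer film = 1/(h_o·2πr_oL) = 1/(23.5×2π×0.1491×1) = 0.04542 K/W
R_total = 0.04629 K/W
Q = ΔT/R_total = 235/0.04629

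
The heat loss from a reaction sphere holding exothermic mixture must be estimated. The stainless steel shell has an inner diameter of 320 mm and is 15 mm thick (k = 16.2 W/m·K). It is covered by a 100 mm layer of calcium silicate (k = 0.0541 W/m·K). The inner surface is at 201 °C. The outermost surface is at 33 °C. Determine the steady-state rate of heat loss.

Radial (spherical) resistances in series:
R_stainless steel shell = (1/0.16 − 1/0.175)/(4π×16.2) = 0.002632 K/W
R_calcium silicate = (1/0.175 − 1/0.275)/(4π×0.0541) = 3.056 K/W
R_total = 3.059 K/W
Q = ΔT/R_total = 168/3.059

Q ≈ 54.9 W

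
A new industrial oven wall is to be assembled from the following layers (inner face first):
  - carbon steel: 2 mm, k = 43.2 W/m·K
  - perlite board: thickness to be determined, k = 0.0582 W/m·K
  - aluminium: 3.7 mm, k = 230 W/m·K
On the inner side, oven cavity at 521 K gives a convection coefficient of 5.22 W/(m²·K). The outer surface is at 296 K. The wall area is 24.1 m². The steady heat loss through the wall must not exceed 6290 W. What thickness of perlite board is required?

L ≈ 39 mm

Series thermal resistances:
R_inner film = 1/(h_i·A) = 1/(5.22×24.1) = 0.007949 K/W
R_carbon steel = L/(kA) = 0.002/(43.2×24.1) = 1.921×10^-6 K/W
R_aluminium = L/(kA) = 0.0037/(230×24.1) = 6.675×10^-7 K/W
Sum of the known resistances R_other = 0.007952 K/W
Required total resistance R_tot = ΔT/Q_allow = 225/6290 = 0.03577 K/W
R_perlite board = R_tot − R_other = 0.02782 K/W
L = R·k·A = 0.02782×0.0582×24.1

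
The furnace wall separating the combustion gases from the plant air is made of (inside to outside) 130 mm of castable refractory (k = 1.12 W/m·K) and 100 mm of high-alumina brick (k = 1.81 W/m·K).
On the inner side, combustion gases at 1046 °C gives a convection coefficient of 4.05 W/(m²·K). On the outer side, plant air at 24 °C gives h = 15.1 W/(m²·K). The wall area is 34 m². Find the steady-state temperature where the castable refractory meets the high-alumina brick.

T ≈ 280 °C

Model the wall as resistances in series:
R_inner film = 1/(h_i·A) = 1/(4.05×34) = 0.007262 K/W
R_castable refractory = L/(kA) = 0.13/(1.12×34) = 0.003414 K/W
R_high-alumina brick = L/(kA) = 0.1/(1.81×34) = 0.001625 K/W
R_outer film = 1/(h_o·A) = 1/(15.1×34) = 0.001948 K/W
R_total = 0.01425 K/W;  Q = ΔT/R_total = 1022/0.01425 = 71730 W
T_interface = T_inner − Q·ΣR(inner→interface) = 1046 − 71700×0.01068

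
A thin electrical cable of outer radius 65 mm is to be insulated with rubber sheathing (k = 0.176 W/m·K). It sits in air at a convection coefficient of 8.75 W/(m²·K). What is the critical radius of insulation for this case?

r_cr ≈ 20.1 mm

For a cylinder r_cr = k/h = 0.176/8.75
r_cr = 20.1 mm; since the bare radius (65 mm) is above r_cr, any added insulation will reduce heat loss.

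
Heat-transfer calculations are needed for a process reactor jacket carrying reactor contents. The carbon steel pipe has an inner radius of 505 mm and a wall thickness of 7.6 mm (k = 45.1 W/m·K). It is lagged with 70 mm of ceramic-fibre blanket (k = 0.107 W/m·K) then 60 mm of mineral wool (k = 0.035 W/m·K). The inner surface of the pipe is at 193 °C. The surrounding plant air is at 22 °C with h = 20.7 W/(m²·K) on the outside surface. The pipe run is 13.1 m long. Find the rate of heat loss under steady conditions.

Per-layer cylindrical resistances, series-summed:
R_carbon steel pipe wall = ln(512.6/505)/(2π×45.1×13.1) = 4.024×10^-6 K/W
R_ceramic-fibre blanket = ln(582.6/512.6)/(2π×0.107×13.1) = 0.01453 K/W
R_mineral wool = ln(642.6/582.6)/(2π×0.035×13.1) = 0.03403 K/W
R_outer film = 1/(h_o·2πr_oL) = 1/(20.7×2π×0.6426×13.1) = 9.134×10^-4 K/W
R_total = 0.04948 K/W
Q = ΔT/R_total = 171/0.04948

Q ≈ 3460 W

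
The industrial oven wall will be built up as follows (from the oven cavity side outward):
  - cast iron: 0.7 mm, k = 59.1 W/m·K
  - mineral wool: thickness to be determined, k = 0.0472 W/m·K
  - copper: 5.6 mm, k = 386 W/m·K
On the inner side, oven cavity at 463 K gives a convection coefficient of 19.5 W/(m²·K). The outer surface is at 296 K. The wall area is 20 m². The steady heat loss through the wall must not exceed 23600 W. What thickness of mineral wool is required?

L ≈ 4.26 mm

Series thermal resistances:
R_inner film = 1/(h_i·A) = 1/(19.5×20) = 0.002564 K/W
R_cast iron = L/(kA) = 0.0007/(59.1×20) = 5.922×10^-7 K/W
R_copper = L/(kA) = 0.0056/(386×20) = 7.254×10^-7 K/W
Sum of the known resistances R_other = 0.002565 K/W
Required total resistance R_tot = ΔT/Q_allow = 167/23600 = 0.007076 K/W
R_mineral wool = R_tot − R_other = 0.004511 K/W
L = R·k·A = 0.004511×0.0472×20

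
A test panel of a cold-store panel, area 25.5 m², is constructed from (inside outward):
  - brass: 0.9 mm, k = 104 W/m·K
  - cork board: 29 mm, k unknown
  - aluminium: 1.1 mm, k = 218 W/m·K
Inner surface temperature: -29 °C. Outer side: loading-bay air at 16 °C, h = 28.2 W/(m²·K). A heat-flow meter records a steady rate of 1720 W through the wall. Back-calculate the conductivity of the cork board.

k ≈ 0.0459 W/(m·K)

Model the wall as resistances in series:
R_brass = L/(kA) = 0.0009/(104×25.5) = 3.394×10^-7 K/W
R_aluminium = L/(kA) = 0.0011/(218×25.5) = 1.979×10^-7 K/W
R_outer film = 1/(h_o·A) = 1/(28.2×25.5) = 0.001391 K/W
Sum of known resistances R_other = 0.001391 K/W
Total R = ΔT/Q = 45/1720 = 0.02616 K/W
R_cork board = R_total − R_other = 0.02477 K/W
k = L/(R·A) = 0.029/(0.02477×25.5)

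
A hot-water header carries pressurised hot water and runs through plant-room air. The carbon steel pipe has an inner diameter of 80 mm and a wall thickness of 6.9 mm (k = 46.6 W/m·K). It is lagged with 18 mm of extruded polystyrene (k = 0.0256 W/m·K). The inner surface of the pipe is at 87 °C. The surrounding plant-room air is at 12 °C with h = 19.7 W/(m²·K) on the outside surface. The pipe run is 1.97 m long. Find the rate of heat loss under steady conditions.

Treating each annulus and film as a series resistance:
R_carbon steel pipe wall = ln(46.9/40)/(2π×46.6×1.97) = 2.759×10^-4 K/W
R_extruded polystyrene = ln(64.9/46.9)/(2π×0.0256×1.97) = 1.025 K/W
R_outer film = 1/(h_o·2πr_oL) = 1/(19.7×2π×0.0649×1.97) = 0.06319 K/W
R_total = 1.089 K/W
Q = ΔT/R_total = 75/1.089

Q ≈ 68.9 W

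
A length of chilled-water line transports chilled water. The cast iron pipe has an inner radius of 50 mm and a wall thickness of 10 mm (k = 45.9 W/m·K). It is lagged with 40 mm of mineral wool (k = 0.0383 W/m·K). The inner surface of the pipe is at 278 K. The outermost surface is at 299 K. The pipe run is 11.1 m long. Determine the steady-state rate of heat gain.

Per-layer cylindrical resistances, series-summed:
R_cast iron pipe wall = ln(60/50)/(2π×45.9×11.1) = 5.695×10^-5 K/W
R_mineral wool = ln(100/60)/(2π×0.0383×11.1) = 0.1912 K/W
R_total = 0.1913 K/W
Q = ΔT/R_total = 21/0.1913

Q ≈ 110 W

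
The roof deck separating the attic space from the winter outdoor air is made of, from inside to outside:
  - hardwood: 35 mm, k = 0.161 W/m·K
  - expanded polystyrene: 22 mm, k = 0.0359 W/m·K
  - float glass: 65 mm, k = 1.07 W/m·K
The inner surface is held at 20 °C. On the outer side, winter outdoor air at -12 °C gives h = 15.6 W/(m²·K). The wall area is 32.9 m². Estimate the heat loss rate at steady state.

Thermal resistances in series:
R_hardwood = L/(kA) = 0.035/(0.161×32.9) = 0.006608 K/W
R_expanded polystyrene = L/(kA) = 0.022/(0.0359×32.9) = 0.01863 K/W
R_float glass = L/(kA) = 0.065/(1.07×32.9) = 0.001846 K/W
R_outer film = 1/(h_o·A) = 1/(15.6×32.9) = 0.001948 K/W
R_total = 0.02903 K/W
Q = ΔT / R_total = 32 / 0.02903

Q ≈ 1100 W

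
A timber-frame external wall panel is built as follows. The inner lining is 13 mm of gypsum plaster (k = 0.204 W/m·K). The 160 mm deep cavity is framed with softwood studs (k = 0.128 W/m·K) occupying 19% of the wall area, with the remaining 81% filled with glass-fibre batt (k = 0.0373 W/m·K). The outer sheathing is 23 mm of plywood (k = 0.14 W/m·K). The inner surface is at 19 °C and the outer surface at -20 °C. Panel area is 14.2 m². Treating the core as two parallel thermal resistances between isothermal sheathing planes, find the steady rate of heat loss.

Q ≈ 175 W

Sheathing layers in series; stud and cavity paths in parallel between them.
R_inner = 0.013/(0.204×14.2) = 0.004488 K/W
R_stud  = 0.16/(0.128×0.19×14.2) = 0.4633 K/W
R_cav   = 0.16/(0.0373×0.81×14.2) = 0.3729 K/W
1/R_core = 1/R_stud + 1/R_cav → R_core = 0.2066 K/W
R_outer = 0.023/(0.14×14.2) = 0.01157 K/W
R_total = 0.2227 K/W
Q = ΔT/R_total = 39/0.2227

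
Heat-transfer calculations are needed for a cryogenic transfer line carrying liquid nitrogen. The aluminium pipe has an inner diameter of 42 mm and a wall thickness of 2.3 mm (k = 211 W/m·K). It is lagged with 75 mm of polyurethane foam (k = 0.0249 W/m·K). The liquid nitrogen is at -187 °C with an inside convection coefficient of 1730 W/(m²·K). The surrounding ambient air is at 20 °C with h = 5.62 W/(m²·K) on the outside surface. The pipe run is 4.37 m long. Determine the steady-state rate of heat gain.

Q ≈ 95.3 W

Radial resistances (cylindrical: R_cond = ln(r_o/r_i)/(2πkL), R_conv = 1/(h·2πrL)):
R_inner film = 1/(h_i·2πr₁L) = 1/(1730×2π×0.021×4.37) = 0.001002 K/W
R_aluminium pipe wall = ln(23.3/21)/(2π×211×4.37) = 1.794×10^-5 K/W
R_polyurethane foam = ln(98.3/23.3)/(2π×0.0249×4.37) = 2.106 K/W
R_outer film = 1/(h_o·2πr_oL) = 1/(5.62×2π×0.0983×4.37) = 0.06592 K/W
R_total = 2.173 K/W
Q = ΔT/R_total = 207/2.173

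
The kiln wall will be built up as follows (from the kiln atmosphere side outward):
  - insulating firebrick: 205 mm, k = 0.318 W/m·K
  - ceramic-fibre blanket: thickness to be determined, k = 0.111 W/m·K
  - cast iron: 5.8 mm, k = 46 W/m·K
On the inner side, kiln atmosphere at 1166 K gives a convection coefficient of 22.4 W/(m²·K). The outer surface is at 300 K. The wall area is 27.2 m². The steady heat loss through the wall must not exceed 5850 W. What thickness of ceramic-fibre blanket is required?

Using the resistance-network approach (series):
R_inner film = 1/(h_i·A) = 1/(22.4×27.2) = 0.001641 K/W
R_insulating firebrick = L/(kA) = 0.205/(0.318×27.2) = 0.0237 K/W
R_cast iron = L/(kA) = 0.0058/(46×27.2) = 4.636×10^-6 K/W
Sum of the known resistances R_other = 0.02535 K/W
Required total resistance R_tot = ΔT/Q_allow = 866/5850 = 0.148 K/W
R_ceramic-fibre blanket = R_tot − R_other = 0.1227 K/W
L = R·k·A = 0.1227×0.111×27.2

L ≈ 370 mm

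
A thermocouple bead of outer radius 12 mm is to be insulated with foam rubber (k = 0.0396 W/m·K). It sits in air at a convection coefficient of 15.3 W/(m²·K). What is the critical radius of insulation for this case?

r_cr ≈ 5.18 mm

For a sphere r_cr = 2k/h = 2×0.0396/15.3
r_cr = 5.18 mm; since the bare radius (12 mm) is above r_cr, any added insulation will reduce heat loss.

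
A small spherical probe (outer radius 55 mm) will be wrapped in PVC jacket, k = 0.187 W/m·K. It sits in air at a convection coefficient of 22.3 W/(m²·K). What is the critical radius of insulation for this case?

r_cr ≈ 16.8 mm

For a sphere r_cr = 2k/h = 2×0.187/22.3
r_cr = 16.8 mm; since the bare radius (55 mm) is above r_cr, any added insulation will reduce heat loss.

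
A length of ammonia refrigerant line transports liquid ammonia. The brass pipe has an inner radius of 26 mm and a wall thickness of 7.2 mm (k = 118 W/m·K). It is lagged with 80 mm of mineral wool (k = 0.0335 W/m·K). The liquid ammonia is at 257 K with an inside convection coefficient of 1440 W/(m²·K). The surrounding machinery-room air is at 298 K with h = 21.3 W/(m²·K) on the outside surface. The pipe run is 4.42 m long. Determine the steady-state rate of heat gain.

Q ≈ 30.7 W

For a radial system each layer contributes R = ln(r_out/r_in)/(2πkL); films add R = 1/(hA).
R_inner film = 1/(h_i·2πr₁L) = 1/(1440×2π×0.026×4.42) = 9.617×10^-4 K/W
R_brass pipe wall = ln(33.2/26)/(2π×118×4.42) = 7.46×10^-5 K/W
R_mineral wool = ln(113.2/33.2)/(2π×0.0335×4.42) = 1.318 K/W
R_outer film = 1/(h_o·2πr_oL) = 1/(21.3×2π×0.1132×4.42) = 0.01493 K/W
R_total = 1.334 K/W
Q = ΔT/R_total = 41/1.334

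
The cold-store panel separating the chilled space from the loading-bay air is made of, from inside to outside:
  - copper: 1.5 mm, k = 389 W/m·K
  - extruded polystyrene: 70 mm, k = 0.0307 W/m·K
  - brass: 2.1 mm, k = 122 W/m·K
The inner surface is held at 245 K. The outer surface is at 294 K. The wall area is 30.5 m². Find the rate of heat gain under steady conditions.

Series thermal resistances:
R_copper = L/(kA) = 0.0015/(389×30.5) = 1.264×10^-7 K/W
R_extruded polystyrene = L/(kA) = 0.07/(0.0307×30.5) = 0.07476 K/W
R_brass = L/(kA) = 0.0021/(122×30.5) = 5.644×10^-7 K/W
R_total = 0.07476 K/W
Q = ΔT / R_total = 49 / 0.07476

Q ≈ 655 W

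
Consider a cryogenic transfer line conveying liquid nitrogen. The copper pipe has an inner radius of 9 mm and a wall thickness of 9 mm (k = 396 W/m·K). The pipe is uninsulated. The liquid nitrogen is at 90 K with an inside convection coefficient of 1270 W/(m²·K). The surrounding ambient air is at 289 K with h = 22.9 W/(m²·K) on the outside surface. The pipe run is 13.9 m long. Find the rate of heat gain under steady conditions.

Q ≈ 6910 W

Radial resistances (cylindrical: R_cond = ln(r_o/r_i)/(2πkL), R_conv = 1/(h·2πrL)):
R_inner film = 1/(h_i·2πr₁L) = 1/(1270×2π×0.009×13.9) = 0.001002 K/W
R_copper pipe wall = ln(18/9)/(2π×396×13.9) = 2.004×10^-5 K/W
R_outer film = 1/(h_o·2πr_oL) = 1/(22.9×2π×0.018×13.9) = 0.02778 K/W
R_total = 0.0288 K/W
Q = ΔT/R_total = 199/0.0288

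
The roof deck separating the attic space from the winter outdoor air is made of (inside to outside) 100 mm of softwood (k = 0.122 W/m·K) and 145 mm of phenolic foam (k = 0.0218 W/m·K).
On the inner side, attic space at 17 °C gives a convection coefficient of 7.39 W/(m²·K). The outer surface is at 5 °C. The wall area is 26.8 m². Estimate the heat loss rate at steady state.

Model the wall as resistances in series:
R_inner film = 1/(h_i·A) = 1/(7.39×26.8) = 0.005049 K/W
R_softwood = L/(kA) = 0.1/(0.122×26.8) = 0.03058 K/W
R_phenolic foam = L/(kA) = 0.145/(0.0218×26.8) = 0.2482 K/W
R_total = 0.2838 K/W
Q = ΔT / R_total = 12 / 0.2838

Q ≈ 42.3 W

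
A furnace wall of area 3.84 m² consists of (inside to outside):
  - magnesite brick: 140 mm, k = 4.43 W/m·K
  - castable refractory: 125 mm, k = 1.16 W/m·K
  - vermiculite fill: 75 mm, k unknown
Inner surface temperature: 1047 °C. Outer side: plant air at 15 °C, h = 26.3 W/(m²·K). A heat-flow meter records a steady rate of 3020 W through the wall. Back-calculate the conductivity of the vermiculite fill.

Series thermal resistances:
R_magnesite brick = L/(kA) = 0.14/(4.43×3.84) = 0.00823 K/W
R_castable refractory = L/(kA) = 0.125/(1.16×3.84) = 0.02806 K/W
R_outer film = 1/(h_o·A) = 1/(26.3×3.84) = 0.009902 K/W
Sum of known resistances R_other = 0.04619 K/W
Total R = ΔT/Q = 1032/3020 = 0.3417 K/W
R_vermiculite fill = R_total − R_other = 0.2955 K/W
k = L/(R·A) = 0.075/(0.2955×3.84)

k ≈ 0.0661 W/(m·K)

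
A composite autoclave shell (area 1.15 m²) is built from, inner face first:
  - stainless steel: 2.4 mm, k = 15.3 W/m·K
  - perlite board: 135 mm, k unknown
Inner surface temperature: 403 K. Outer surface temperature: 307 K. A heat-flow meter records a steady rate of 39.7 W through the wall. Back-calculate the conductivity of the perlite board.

Model the wall as resistances in series:
R_stainless steel = L/(kA) = 0.0024/(15.3×1.15) = 1.364×10^-4 K/W
Sum of known resistances R_other = 1.364×10^-4 K/W
Total R = ΔT/Q = 96/39.7 = 2.418 K/W
R_perlite board = R_total − R_other = 2.418 K/W
k = L/(R·A) = 0.135/(2.418×1.15)

k ≈ 0.0485 W/(m·K)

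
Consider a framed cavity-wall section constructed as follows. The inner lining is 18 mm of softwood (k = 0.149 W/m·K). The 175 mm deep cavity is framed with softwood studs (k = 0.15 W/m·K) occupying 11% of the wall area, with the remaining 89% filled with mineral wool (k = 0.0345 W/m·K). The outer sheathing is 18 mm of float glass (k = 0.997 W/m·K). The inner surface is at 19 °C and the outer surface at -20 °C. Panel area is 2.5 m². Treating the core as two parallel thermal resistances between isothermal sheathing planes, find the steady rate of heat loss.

Q ≈ 25.4 W

Sheathing layers in series; stud and cavity paths in parallel between them.
R_inner = 0.018/(0.149×2.5) = 0.04832 K/W
R_stud  = 0.175/(0.15×0.11×2.5) = 4.242 K/W
R_cav   = 0.175/(0.0345×0.89×2.5) = 2.28 K/W
1/R_core = 1/R_stud + 1/R_cav → R_core = 1.483 K/W
R_outer = 0.018/(0.997×2.5) = 0.007222 K/W
R_total = 1.538 K/W
Q = ΔT/R_total = 39/1.538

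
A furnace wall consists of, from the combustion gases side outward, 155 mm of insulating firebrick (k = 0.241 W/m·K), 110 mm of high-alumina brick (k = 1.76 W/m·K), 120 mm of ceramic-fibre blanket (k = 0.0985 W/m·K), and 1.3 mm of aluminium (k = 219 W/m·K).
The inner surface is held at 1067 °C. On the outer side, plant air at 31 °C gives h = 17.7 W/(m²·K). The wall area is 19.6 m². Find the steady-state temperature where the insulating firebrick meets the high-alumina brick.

Series thermal resistances:
R_insulating firebrick = L/(kA) = 0.155/(0.241×19.6) = 0.03281 K/W
R_high-alumina brick = L/(kA) = 0.11/(1.76×19.6) = 0.003189 K/W
R_ceramic-fibre blanket = L/(kA) = 0.12/(0.0985×19.6) = 0.06216 K/W
R_aluminium = L/(kA) = 0.0013/(219×19.6) = 3.029×10^-7 K/W
R_outer film = 1/(h_o·A) = 1/(17.7×19.6) = 0.002883 K/W
R_total = 0.101 K/W;  Q = ΔT/R_total = 1036/0.101 = 10250 W
T_interface = T_inner − Q·ΣR(inner→interface) = 1067 − 10300×0.03281

T ≈ 731 °C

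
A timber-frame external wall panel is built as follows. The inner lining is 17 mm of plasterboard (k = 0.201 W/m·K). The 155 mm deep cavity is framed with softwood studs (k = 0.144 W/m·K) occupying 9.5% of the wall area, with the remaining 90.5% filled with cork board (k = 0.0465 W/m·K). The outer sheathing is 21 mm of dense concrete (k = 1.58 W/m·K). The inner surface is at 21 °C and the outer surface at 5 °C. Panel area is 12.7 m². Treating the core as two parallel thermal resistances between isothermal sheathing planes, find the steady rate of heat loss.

Sheathing layers in series; stud and cavity paths in parallel between them.
R_inner = 0.017/(0.201×12.7) = 0.00666 K/W
R_stud  = 0.155/(0.144×0.095×12.7) = 0.8922 K/W
R_cav   = 0.155/(0.0465×0.905×12.7) = 0.29 K/W
1/R_core = 1/R_stud + 1/R_cav → R_core = 0.2189 K/W
R_outer = 0.021/(1.58×12.7) = 0.001047 K/W
R_total = 0.2266 K/W
Q = ΔT/R_total = 16/0.2266

Q ≈ 70.6 W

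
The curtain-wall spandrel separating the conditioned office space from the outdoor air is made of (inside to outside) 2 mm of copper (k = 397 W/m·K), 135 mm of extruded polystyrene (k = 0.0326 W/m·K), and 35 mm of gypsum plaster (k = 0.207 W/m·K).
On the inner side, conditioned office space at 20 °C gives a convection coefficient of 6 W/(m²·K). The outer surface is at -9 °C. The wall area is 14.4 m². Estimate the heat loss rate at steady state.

Q ≈ 93.3 W

Using the resistance-network approach (series):
R_inner film = 1/(h_i·A) = 1/(6×14.4) = 0.01157 K/W
R_copper = L/(kA) = 0.002/(397×14.4) = 3.498×10^-7 K/W
R_extruded polystyrene = L/(kA) = 0.135/(0.0326×14.4) = 0.2876 K/W
R_gypsum plaster = L/(kA) = 0.035/(0.207×14.4) = 0.01174 K/W
R_total = 0.3109 K/W
Q = ΔT / R_total = 29 / 0.3109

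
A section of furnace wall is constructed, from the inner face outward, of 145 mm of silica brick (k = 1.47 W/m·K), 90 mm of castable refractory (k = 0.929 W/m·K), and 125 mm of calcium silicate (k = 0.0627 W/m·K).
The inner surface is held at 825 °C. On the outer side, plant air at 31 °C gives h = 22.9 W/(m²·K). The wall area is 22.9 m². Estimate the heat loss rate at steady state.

Using the resistance-network approach (series):
R_silica brick = L/(kA) = 0.145/(1.47×22.9) = 0.004307 K/W
R_castable refractory = L/(kA) = 0.09/(0.929×22.9) = 0.00423 K/W
R_calcium silicate = L/(kA) = 0.125/(0.0627×22.9) = 0.08706 K/W
R_outer film = 1/(h_o·A) = 1/(22.9×22.9) = 0.001907 K/W
R_total = 0.0975 K/W
Q = ΔT / R_total = 794 / 0.0975

Q ≈ 8140 W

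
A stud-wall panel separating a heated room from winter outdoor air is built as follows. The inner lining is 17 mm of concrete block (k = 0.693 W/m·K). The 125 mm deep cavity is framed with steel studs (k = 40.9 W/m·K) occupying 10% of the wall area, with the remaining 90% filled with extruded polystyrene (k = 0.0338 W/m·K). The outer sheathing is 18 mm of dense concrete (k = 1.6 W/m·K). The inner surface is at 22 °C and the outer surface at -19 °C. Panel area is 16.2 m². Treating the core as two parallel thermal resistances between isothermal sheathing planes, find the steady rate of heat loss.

Q ≈ 10000 W

Sheathing layers in series; stud and cavity paths in parallel between them.
R_inner = 0.017/(0.693×16.2) = 0.001514 K/W
R_stud  = 0.125/(40.9×0.1×16.2) = 0.001887 K/W
R_cav   = 0.125/(0.0338×0.9×16.2) = 0.2537 K/W
1/R_core = 1/R_stud + 1/R_cav → R_core = 0.001873 K/W
R_outer = 0.018/(1.6×16.2) = 6.944×10^-4 K/W
R_total = 0.004081 K/W
Q = ΔT/R_total = 41/0.004081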